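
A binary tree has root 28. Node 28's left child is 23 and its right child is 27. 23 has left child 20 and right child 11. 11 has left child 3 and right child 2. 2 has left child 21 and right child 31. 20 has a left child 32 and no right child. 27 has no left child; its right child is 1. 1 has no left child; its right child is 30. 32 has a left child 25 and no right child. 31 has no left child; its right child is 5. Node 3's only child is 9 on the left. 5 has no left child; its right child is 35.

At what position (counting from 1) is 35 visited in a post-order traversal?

Post-order visits the left subtree, then the right subtree, then the node.
At 28: go left to 23.
  At 23: go left to 20.
    At 20: go left to 32.
      At 32: go left to 25.
        25 is a leaf — visit 25.
      At 32: no right child.
      Visit 32.
    At 20: no right child.
    Visit 20.
  At 23: go right to 11.
    At 11: go left to 3.
      At 3: go left to 9.
        9 is a leaf — visit 9.
      At 3: no right child.
      Visit 3.
    At 11: go right to 2.
      At 2: go left to 21.
        21 is a leaf — visit 21.
      At 2: go right to 31.
        At 31: no left child.
        At 31: go right to 5.
          At 5: no left child.
          At 5: go right to 35.
            35 is a leaf — visit 35.
          Visit 5.
        Visit 31.
      Visit 2.
    Visit 11.
  Visit 23.
At 28: go right to 27.
  At 27: no left child.
  At 27: go right to 1.
    At 1: no left child.
    At 1: go right to 30.
      30 is a leaf — visit 30.
    Visit 1.
  Visit 27.
Visit 28.
Full post-order sequence: 25, 32, 20, 9, 3, 21, 35, 5, 31, 2, 11, 23, 30, 1, 27, 28.

7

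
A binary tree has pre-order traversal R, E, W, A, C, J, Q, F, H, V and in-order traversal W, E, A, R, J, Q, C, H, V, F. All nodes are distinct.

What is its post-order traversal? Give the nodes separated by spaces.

W A E Q J V H F C R

The first element of pre-order is the root; it splits in-order into left and right subtrees.
Root R: left subtree has 3 nodes {W, E, A}, right has 6 {J, Q, C, H, V, F}.
  Root E: left subtree has 1 node {W}, right has 1 {A}.
  Root C: left subtree has 2 nodes {J, Q}, right has 3 {H, V, F}.
    Root J: left subtree has 0 nodes { }, right has 1 {Q}.
    Root F: left subtree has 2 nodes {H, V}, right has 0 { }.
      Root H: left subtree has 0 nodes { }, right has 1 {V}.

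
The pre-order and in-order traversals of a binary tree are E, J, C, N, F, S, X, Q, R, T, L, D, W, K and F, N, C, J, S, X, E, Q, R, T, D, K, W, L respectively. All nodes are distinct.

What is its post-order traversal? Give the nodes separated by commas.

F, N, C, X, S, J, K, W, D, L, T, R, Q, E

The first element of pre-order is the root; it splits in-order into left and right subtrees.
Root E: left subtree has 6 nodes {F, N, C, J, S, X}, right has 7 {Q, R, T, D, K, W, L}.
  Root J: left subtree has 3 nodes {F, N, C}, right has 2 {S, X}.
    Root C: left subtree has 2 nodes {F, N}, right has 0 { }.
      Root N: left subtree has 1 node {F}, right has 0 { }.
    Root S: left subtree has 0 nodes { }, right has 1 {X}.
  Root Q: left subtree has 0 nodes { }, right has 6 {R, T, D, K, W, L}.
    Root R: left subtree has 0 nodes { }, right has 5 {T, D, K, W, L}.
      Root T: left subtree has 0 nodes { }, right has 4 {D, K, W, L}.
        Root L: left subtree has 3 nodes {D, K, W}, right has 0 { }.
          Root D: left subtree has 0 nodes { }, right has 2 {K, W}.
            Root W: left subtree has 1 node {K}, right has 0 { }.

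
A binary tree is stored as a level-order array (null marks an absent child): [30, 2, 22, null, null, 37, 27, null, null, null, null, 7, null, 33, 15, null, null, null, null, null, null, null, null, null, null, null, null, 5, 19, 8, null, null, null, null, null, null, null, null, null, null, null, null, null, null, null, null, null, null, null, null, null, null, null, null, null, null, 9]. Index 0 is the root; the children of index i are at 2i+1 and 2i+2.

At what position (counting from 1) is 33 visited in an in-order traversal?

In-order visits the left subtree, then the node, then the right subtree.
At 30: go left to 2.
  2 is a leaf — visit 2.
Visit 30.
At 30: go right to 22.
  At 22: go left to 37.
    At 37: go left to 7.
      7 is a leaf — visit 7.
    Visit 37.
    At 37: no right child.
  Visit 22.
  At 22: go right to 27.
    At 27: go left to 33.
      At 33: go left to 5.
        At 5: no left child.
        Visit 5.
        At 5: go right to 9.
          9 is a leaf — visit 9.
      Visit 33.
      At 33: go right to 19.
        19 is a leaf — visit 19.
    Visit 27.
    At 27: go right to 15.
      At 15: go left to 8.
        8 is a leaf — visit 8.
      Visit 15.
      At 15: no right child.
Full in-order sequence: 2, 30, 7, 37, 22, 5, 9, 33, 19, 27, 8, 15.

8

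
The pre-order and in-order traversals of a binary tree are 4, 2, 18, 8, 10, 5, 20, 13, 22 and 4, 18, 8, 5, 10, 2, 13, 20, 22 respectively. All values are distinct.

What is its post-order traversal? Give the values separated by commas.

5, 10, 8, 18, 13, 22, 20, 2, 4

The first element of pre-order is the root; it splits in-order into left and right subtrees.
Root 4: left subtree has 0 nodes { }, right has 8 {18, 8, 5, 10, 2, 13, 20, 22}.
  Root 2: left subtree has 4 nodes {18, 8, 5, 10}, right has 3 {13, 20, 22}.
    Root 18: left subtree has 0 nodes { }, right has 3 {8, 5, 10}.
      Root 8: left subtree has 0 nodes { }, right has 2 {5, 10}.
        Root 10: left subtree has 1 node {5}, right has 0 { }.
    Root 20: left subtree has 1 node {13}, right has 1 {22}.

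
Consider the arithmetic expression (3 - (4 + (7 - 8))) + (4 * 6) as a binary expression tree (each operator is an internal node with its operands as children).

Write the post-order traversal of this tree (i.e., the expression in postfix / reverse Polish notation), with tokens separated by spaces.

Post-order on an expression tree gives postfix notation: for each operator, emit left operand, right operand, then the operator.

3 4 7 8 - + - 4 6 * +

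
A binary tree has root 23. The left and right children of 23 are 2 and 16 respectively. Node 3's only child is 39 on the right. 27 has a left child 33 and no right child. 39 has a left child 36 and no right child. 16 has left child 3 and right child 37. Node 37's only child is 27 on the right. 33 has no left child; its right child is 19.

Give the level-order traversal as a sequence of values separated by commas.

Level-order visits nodes level by level from the root, left to right within each level.
Level 0: 23
Level 1: 2, 16
Level 2: 3, 37
Level 3: 39, 27
Level 4: 36, 33
Level 5: 19

23, 2, 16, 3, 37, 39, 27, 36, 33, 19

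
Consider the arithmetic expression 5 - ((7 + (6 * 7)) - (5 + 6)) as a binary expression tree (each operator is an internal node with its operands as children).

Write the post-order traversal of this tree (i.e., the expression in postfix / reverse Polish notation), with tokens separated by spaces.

Post-order on an expression tree gives postfix notation: for each operator, emit left operand, right operand, then the operator.

5 7 6 7 * + 5 6 + - -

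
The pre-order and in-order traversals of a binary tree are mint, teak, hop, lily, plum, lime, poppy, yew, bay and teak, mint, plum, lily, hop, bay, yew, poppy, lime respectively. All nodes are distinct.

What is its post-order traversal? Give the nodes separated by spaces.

The first element of pre-order is the root; it splits in-order into left and right subtrees.
Root mint: left subtree has 1 node {teak}, right has 7 {plum, lily, hop, bay, yew, poppy, lime}.
  Root hop: left subtree has 2 nodes {plum, lily}, right has 4 {bay, yew, poppy, lime}.
    Root lily: left subtree has 1 node {plum}, right has 0 { }.
    Root lime: left subtree has 3 nodes {bay, yew, poppy}, right has 0 { }.
      Root poppy: left subtree has 2 nodes {bay, yew}, right has 0 { }.
        Root yew: left subtree has 1 node {bay}, right has 0 { }.

teak plum lily bay yew poppy lime hop mint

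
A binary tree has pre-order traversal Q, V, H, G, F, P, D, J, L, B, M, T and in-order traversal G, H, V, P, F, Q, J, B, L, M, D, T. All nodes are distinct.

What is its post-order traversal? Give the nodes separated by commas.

G, H, P, F, V, B, M, L, J, T, D, Q

The first element of pre-order is the root; it splits in-order into left and right subtrees.
Root Q: left subtree has 5 nodes {G, H, V, P, F}, right has 6 {J, B, L, M, D, T}.
  Root V: left subtree has 2 nodes {G, H}, right has 2 {P, F}.
    Root H: left subtree has 1 node {G}, right has 0 { }.
    Root F: left subtree has 1 node {P}, right has 0 { }.
  Root D: left subtree has 4 nodes {J, B, L, M}, right has 1 {T}.
    Root J: left subtree has 0 nodes { }, right has 3 {B, L, M}.
      Root L: left subtree has 1 node {B}, right has 1 {M}.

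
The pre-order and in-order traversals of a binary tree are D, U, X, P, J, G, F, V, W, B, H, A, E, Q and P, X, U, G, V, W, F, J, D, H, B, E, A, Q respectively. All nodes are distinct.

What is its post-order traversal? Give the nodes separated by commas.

P, X, W, V, F, G, J, U, H, E, Q, A, B, D

The first element of pre-order is the root; it splits in-order into left and right subtrees.
Root D: left subtree has 8 nodes {P, X, U, G, V, W, F, J}, right has 5 {H, B, E, A, Q}.
  Root U: left subtree has 2 nodes {P, X}, right has 5 {G, V, W, F, J}.
    Root X: left subtree has 1 node {P}, right has 0 { }.
    Root J: left subtree has 4 nodes {G, V, W, F}, right has 0 { }.
      Root G: left subtree has 0 nodes { }, right has 3 {V, W, F}.
        Root F: left subtree has 2 nodes {V, W}, right has 0 { }.
          Root V: left subtree has 0 nodes { }, right has 1 {W}.
  Root B: left subtree has 1 node {H}, right has 3 {E, A, Q}.
    Root A: left subtree has 1 node {E}, right has 1 {Q}.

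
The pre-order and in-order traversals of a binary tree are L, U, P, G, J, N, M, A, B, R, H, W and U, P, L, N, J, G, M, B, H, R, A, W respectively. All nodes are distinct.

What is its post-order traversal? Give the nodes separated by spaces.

P U N J H R B W A M G L

The first element of pre-order is the root; it splits in-order into left and right subtrees.
Root L: left subtree has 2 nodes {U, P}, right has 9 {N, J, G, M, B, H, R, A, W}.
  Root U: left subtree has 0 nodes { }, right has 1 {P}.
  Root G: left subtree has 2 nodes {N, J}, right has 6 {M, B, H, R, A, W}.
    Root J: left subtree has 1 node {N}, right has 0 { }.
    Root M: left subtree has 0 nodes { }, right has 5 {B, H, R, A, W}.
      Root A: left subtree has 3 nodes {B, H, R}, right has 1 {W}.
        Root B: left subtree has 0 nodes { }, right has 2 {H, R}.
          Root R: left subtree has 1 node {H}, right has 0 { }.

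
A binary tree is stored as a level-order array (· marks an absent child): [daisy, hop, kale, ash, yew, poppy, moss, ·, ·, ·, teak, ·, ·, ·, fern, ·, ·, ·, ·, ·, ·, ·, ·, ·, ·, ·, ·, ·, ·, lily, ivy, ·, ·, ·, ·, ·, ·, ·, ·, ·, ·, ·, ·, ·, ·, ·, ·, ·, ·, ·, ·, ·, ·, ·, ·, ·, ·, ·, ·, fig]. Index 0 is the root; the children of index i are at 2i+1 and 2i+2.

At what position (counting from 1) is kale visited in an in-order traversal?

7

In-order visits the left subtree, then the node, then the right subtree.
At daisy: go left to hop.
  At hop: go left to ash.
    ash is a leaf — visit ash.
  Visit hop.
  At hop: go right to yew.
    At yew: no left child.
    Visit yew.
    At yew: go right to teak.
      teak is a leaf — visit teak.
Visit daisy.
At daisy: go right to kale.
  At kale: go left to poppy.
    poppy is a leaf — visit poppy.
  Visit kale.
  At kale: go right to moss.
    At moss: no left child.
    Visit moss.
    At moss: go right to fern.
      At fern: go left to lily.
        At lily: go left to fig.
          fig is a leaf — visit fig.
        Visit lily.
        At lily: no right child.
      Visit fern.
      At fern: go right to ivy.
        ivy is a leaf — visit ivy.
Full in-order sequence: ash, hop, yew, teak, daisy, poppy, kale, moss, fig, lily, fern, ivy.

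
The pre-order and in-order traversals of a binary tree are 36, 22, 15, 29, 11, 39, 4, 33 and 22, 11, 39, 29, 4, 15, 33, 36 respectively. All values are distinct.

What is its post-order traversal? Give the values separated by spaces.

The first element of pre-order is the root; it splits in-order into left and right subtrees.
Root 36: left subtree has 7 nodes {22, 11, 39, 29, 4, 15, 33}, right has 0 { }.
  Root 22: left subtree has 0 nodes { }, right has 6 {11, 39, 29, 4, 15, 33}.
    Root 15: left subtree has 4 nodes {11, 39, 29, 4}, right has 1 {33}.
      Root 29: left subtree has 2 nodes {11, 39}, right has 1 {4}.
        Root 11: left subtree has 0 nodes { }, right has 1 {39}.

39 11 4 29 33 15 22 36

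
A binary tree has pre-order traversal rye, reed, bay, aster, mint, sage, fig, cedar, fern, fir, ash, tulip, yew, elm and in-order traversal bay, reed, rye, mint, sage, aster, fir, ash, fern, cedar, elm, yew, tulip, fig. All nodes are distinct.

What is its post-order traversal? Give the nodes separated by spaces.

bay reed sage mint ash fir fern elm yew tulip cedar fig aster rye

The first element of pre-order is the root; it splits in-order into left and right subtrees.
Root rye: left subtree has 2 nodes {bay, reed}, right has 11 {mint, sage, aster, fir, ash, fern, cedar, elm, yew, tulip, fig}.
  Root reed: left subtree has 1 node {bay}, right has 0 { }.
  Root aster: left subtree has 2 nodes {mint, sage}, right has 8 {fir, ash, fern, cedar, elm, yew, tulip, fig}.
    Root mint: left subtree has 0 nodes { }, right has 1 {sage}.
    Root fig: left subtree has 7 nodes {fir, ash, fern, cedar, elm, yew, tulip}, right has 0 { }.
      Root cedar: left subtree has 3 nodes {fir, ash, fern}, right has 3 {elm, yew, tulip}.
        Root fern: left subtree has 2 nodes {fir, ash}, right has 0 { }.
          Root fir: left subtree has 0 nodes { }, right has 1 {ash}.
        Root tulip: left subtree has 2 nodes {elm, yew}, right has 0 { }.
          Root yew: left subtree has 1 node {elm}, right has 0 { }.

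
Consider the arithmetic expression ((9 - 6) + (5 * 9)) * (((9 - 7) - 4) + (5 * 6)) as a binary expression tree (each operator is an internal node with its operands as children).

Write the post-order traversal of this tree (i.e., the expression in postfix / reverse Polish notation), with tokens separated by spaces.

Post-order on an expression tree gives postfix notation: for each operator, emit left operand, right operand, then the operator.

9 6 - 5 9 * + 9 7 - 4 - 5 6 * + *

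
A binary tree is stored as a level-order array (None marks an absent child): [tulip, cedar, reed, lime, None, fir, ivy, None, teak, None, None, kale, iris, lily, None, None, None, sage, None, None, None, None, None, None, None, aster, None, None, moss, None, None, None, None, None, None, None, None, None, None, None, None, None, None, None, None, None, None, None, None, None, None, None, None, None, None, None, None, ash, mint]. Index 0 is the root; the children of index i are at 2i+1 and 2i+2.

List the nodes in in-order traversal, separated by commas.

lime, sage, teak, cedar, tulip, kale, fir, aster, iris, reed, lily, ash, moss, mint, ivy

In-order visits the left subtree, then the node, then the right subtree.
At tulip: go left to cedar.
  At cedar: go left to lime.
    At lime: no left child.
    Visit lime.
    At lime: go right to teak.
      At teak: go left to sage.
        sage is a leaf — visit sage.
      Visit teak.
      At teak: no right child.
  Visit cedar.
  At cedar: no right child.
Visit tulip.
At tulip: go right to reed.
  At reed: go left to fir.
    At fir: go left to kale.
      kale is a leaf — visit kale.
    Visit fir.
    At fir: go right to iris.
      At iris: go left to aster.
        aster is a leaf — visit aster.
      Visit iris.
      At iris: no right child.
  Visit reed.
  At reed: go right to ivy.
    At ivy: go left to lily.
      At lily: no left child.
      Visit lily.
      At lily: go right to moss.
        At moss: go left to ash.
          ash is a leaf — visit ash.
        Visit moss.
        At moss: go right to mint.
          mint is a leaf — visit mint.
    Visit ivy.
    At ivy: no right child.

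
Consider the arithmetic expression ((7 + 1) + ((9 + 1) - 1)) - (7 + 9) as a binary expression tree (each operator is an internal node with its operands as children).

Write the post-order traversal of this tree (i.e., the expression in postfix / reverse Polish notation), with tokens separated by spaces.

7 1 + 9 1 + 1 - + 7 9 + -

Post-order on an expression tree gives postfix notation: for each operator, emit left operand, right operand, then the operator.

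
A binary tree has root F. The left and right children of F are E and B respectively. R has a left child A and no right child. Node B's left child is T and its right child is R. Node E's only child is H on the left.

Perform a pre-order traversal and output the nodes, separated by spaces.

Pre-order visits the node, then its left subtree, then its right subtree.
Visit F.
At F: go left to E.
  Visit E.
  At E: go left to H.
    H is a leaf — visit H.
  At E: no right child.
At F: go right to B.
  Visit B.
  At B: go left to T.
    T is a leaf — visit T.
  At B: go right to R.
    Visit R.
    At R: go left to A.
      A is a leaf — visit A.
    At R: no right child.

F E H B T R A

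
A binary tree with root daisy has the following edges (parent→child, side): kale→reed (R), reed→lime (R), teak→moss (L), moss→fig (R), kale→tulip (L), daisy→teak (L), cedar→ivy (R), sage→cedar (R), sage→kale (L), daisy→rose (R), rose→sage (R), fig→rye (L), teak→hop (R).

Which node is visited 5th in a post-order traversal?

Post-order visits the left subtree, then the right subtree, then the node.
At daisy: go left to teak.
  At teak: go left to moss.
    At moss: no left child.
    At moss: go right to fig.
      At fig: go left to rye.
        rye is a leaf — visit rye.
      At fig: no right child.
      Visit fig.
    Visit moss.
  At teak: go right to hop.
    hop is a leaf — visit hop.
  Visit teak.
At daisy: go right to rose.
  At rose: no left child.
  At rose: go right to sage.
    At sage: go left to kale.
      At kale: go left to tulip.
        tulip is a leaf — visit tulip.
      At kale: go right to reed.
        At reed: no left child.
        At reed: go right to lime.
          lime is a leaf — visit lime.
        Visit reed.
      Visit kale.
    At sage: go right to cedar.
      At cedar: no left child.
      At cedar: go right to ivy.
        ivy is a leaf — visit ivy.
      Visit cedar.
    Visit sage.
  Visit rose.
Visit daisy.
Full post-order sequence: rye, fig, moss, hop, teak, tulip, lime, reed, kale, ivy, cedar, sage, rose, daisy.

teak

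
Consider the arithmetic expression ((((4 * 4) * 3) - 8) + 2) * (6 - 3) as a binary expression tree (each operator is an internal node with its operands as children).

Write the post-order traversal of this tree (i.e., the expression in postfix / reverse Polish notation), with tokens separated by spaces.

4 4 * 3 * 8 - 2 + 6 3 - *

Post-order on an expression tree gives postfix notation: for each operator, emit left operand, right operand, then the operator.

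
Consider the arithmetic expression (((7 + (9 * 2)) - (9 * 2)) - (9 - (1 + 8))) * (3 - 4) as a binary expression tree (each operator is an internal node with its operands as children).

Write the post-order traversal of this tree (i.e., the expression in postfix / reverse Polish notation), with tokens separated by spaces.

Post-order on an expression tree gives postfix notation: for each operator, emit left operand, right operand, then the operator.

7 9 2 * + 9 2 * - 9 1 8 + - - 3 4 - *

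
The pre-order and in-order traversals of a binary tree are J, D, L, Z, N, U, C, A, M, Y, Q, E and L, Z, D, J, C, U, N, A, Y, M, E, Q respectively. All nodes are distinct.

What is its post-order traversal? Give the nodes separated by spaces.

Z L D C U Y E Q M A N J

The first element of pre-order is the root; it splits in-order into left and right subtrees.
Root J: left subtree has 3 nodes {L, Z, D}, right has 8 {C, U, N, A, Y, M, E, Q}.
  Root D: left subtree has 2 nodes {L, Z}, right has 0 { }.
    Root L: left subtree has 0 nodes { }, right has 1 {Z}.
  Root N: left subtree has 2 nodes {C, U}, right has 5 {A, Y, M, E, Q}.
    Root U: left subtree has 1 node {C}, right has 0 { }.
    Root A: left subtree has 0 nodes { }, right has 4 {Y, M, E, Q}.
      Root M: left subtree has 1 node {Y}, right has 2 {E, Q}.
        Root Q: left subtree has 1 node {E}, right has 0 { }.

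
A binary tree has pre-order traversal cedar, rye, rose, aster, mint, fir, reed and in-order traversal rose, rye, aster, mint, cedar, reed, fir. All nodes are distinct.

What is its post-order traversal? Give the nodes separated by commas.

The first element of pre-order is the root; it splits in-order into left and right subtrees.
Root cedar: left subtree has 4 nodes {rose, rye, aster, mint}, right has 2 {reed, fir}.
  Root rye: left subtree has 1 node {rose}, right has 2 {aster, mint}.
    Root aster: left subtree has 0 nodes { }, right has 1 {mint}.
  Root fir: left subtree has 1 node {reed}, right has 0 { }.

rose, mint, aster, rye, reed, fir, cedar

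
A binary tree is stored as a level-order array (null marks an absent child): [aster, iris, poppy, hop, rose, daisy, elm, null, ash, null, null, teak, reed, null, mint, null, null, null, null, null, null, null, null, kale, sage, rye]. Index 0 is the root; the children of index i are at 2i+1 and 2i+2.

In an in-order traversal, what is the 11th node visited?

In-order visits the left subtree, then the node, then the right subtree.
At aster: go left to iris.
  At iris: go left to hop.
    At hop: no left child.
    Visit hop.
    At hop: go right to ash.
      ash is a leaf — visit ash.
  Visit iris.
  At iris: go right to rose.
    rose is a leaf — visit rose.
Visit aster.
At aster: go right to poppy.
  At poppy: go left to daisy.
    At daisy: go left to teak.
      At teak: go left to kale.
        kale is a leaf — visit kale.
      Visit teak.
      At teak: go right to sage.
        sage is a leaf — visit sage.
    Visit daisy.
    At daisy: go right to reed.
      At reed: go left to rye.
        rye is a leaf — visit rye.
      Visit reed.
      At reed: no right child.
  Visit poppy.
  At poppy: go right to elm.
    At elm: no left child.
    Visit elm.
    At elm: go right to mint.
      mint is a leaf — visit mint.
Full in-order sequence: hop, ash, iris, rose, aster, kale, teak, sage, daisy, rye, reed, poppy, elm, mint.

reed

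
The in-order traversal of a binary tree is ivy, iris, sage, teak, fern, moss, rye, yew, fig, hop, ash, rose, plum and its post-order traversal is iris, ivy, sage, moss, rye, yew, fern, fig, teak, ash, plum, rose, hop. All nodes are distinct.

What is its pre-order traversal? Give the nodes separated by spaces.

The last element of post-order is the root; it splits in-order into left and right subtrees.
Root hop: left subtree has 9 nodes {ivy, iris, sage, teak, fern, moss, rye, yew, fig}, right has 3 {ash, rose, plum}.
  Root teak: left subtree has 3 nodes {ivy, iris, sage}, right has 5 {fern, moss, rye, yew, fig}.
    Root sage: left subtree has 2 nodes {ivy, iris}, right has 0 { }.
      Root ivy: left subtree has 0 nodes { }, right has 1 {iris}.
    Root fig: left subtree has 4 nodes {fern, moss, rye, yew}, right has 0 { }.
      Root fern: left subtree has 0 nodes { }, right has 3 {moss, rye, yew}.
        Root yew: left subtree has 2 nodes {moss, rye}, right has 0 { }.
          Root rye: left subtree has 1 node {moss}, right has 0 { }.
  Root rose: left subtree has 1 node {ash}, right has 1 {plum}.

hop teak sage ivy iris fig fern yew rye moss rose ash plum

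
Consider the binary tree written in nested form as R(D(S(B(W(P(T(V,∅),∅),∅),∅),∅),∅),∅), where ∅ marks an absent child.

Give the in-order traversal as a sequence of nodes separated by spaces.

V T P W B S D R

In-order visits the left subtree, then the node, then the right subtree.
At R: go left to D.
  At D: go left to S.
    At S: go left to B.
      At B: go left to W.
        At W: go left to P.
          At P: go left to T.
            At T: go left to V.
              V is a leaf — visit V.
            Visit T.
            At T: no right child.
          Visit P.
          At P: no right child.
        Visit W.
        At W: no right child.
      Visit B.
      At B: no right child.
    Visit S.
    At S: no right child.
  Visit D.
  At D: no right child.
Visit R.
At R: no right child.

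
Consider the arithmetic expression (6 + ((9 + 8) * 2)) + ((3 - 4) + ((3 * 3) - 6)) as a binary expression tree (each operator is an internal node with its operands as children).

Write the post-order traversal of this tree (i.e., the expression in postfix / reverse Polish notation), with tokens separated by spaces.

6 9 8 + 2 * + 3 4 - 3 3 * 6 - + +

Post-order on an expression tree gives postfix notation: for each operator, emit left operand, right operand, then the operator.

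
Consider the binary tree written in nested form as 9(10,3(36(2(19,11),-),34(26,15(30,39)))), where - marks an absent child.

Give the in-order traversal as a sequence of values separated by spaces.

In-order visits the left subtree, then the node, then the right subtree.
At 9: go left to 10.
  10 is a leaf — visit 10.
Visit 9.
At 9: go right to 3.
  At 3: go left to 36.
    At 36: go left to 2.
      At 2: go left to 19.
        19 is a leaf — visit 19.
      Visit 2.
      At 2: go right to 11.
        11 is a leaf — visit 11.
    Visit 36.
    At 36: no right child.
  Visit 3.
  At 3: go right to 34.
    At 34: go left to 26.
      26 is a leaf — visit 26.
    Visit 34.
    At 34: go right to 15.
      At 15: go left to 30.
        30 is a leaf — visit 30.
      Visit 15.
      At 15: go right to 39.
        39 is a leaf — visit 39.

10 9 19 2 11 36 3 26 34 30 15 39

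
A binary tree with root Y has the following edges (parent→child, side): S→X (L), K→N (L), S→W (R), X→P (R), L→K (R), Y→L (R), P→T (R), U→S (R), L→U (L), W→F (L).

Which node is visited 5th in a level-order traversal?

Level-order visits nodes level by level from the root, left to right within each level.
Level 0: Y
Level 1: L
Level 2: U, K
Level 3: S, N
Level 4: X, W
Level 5: P, F
Level 6: T
Full level-order sequence: Y, L, U, K, S, N, X, W, P, F, T.

S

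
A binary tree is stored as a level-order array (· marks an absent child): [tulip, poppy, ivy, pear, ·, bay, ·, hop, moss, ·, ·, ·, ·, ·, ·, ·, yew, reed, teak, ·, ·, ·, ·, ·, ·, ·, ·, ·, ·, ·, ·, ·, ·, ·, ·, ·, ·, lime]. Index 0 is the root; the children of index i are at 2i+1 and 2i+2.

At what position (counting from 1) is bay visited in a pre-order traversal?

11

Pre-order visits the node, then its left subtree, then its right subtree.
Visit tulip.
At tulip: go left to poppy.
  Visit poppy.
  At poppy: go left to pear.
    Visit pear.
    At pear: go left to hop.
      Visit hop.
      At hop: no left child.
      At hop: go right to yew.
        yew is a leaf — visit yew.
    At pear: go right to moss.
      Visit moss.
      At moss: go left to reed.
        reed is a leaf — visit reed.
      At moss: go right to teak.
        Visit teak.
        At teak: go left to lime.
          lime is a leaf — visit lime.
        At teak: no right child.
  At poppy: no right child.
At tulip: go right to ivy.
  Visit ivy.
  At ivy: go left to bay.
    bay is a leaf — visit bay.
  At ivy: no right child.
Full pre-order sequence: tulip, poppy, pear, hop, yew, moss, reed, teak, lime, ivy, bay.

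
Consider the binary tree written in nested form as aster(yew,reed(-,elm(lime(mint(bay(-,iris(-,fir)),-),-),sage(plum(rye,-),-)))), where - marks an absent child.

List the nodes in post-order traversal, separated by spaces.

yew fir iris bay mint lime rye plum sage elm reed aster

Post-order visits the left subtree, then the right subtree, then the node.
At aster: go left to yew.
  yew is a leaf — visit yew.
At aster: go right to reed.
  At reed: no left child.
  At reed: go right to elm.
    At elm: go left to lime.
      At lime: go left to mint.
        At mint: go left to bay.
          At bay: no left child.
          At bay: go right to iris.
            At iris: no left child.
            At iris: go right to fir.
              fir is a leaf — visit fir.
            Visit iris.
          Visit bay.
        At mint: no right child.
        Visit mint.
      At lime: no right child.
      Visit lime.
    At elm: go right to sage.
      At sage: go left to plum.
        At plum: go left to rye.
          rye is a leaf — visit rye.
        At plum: no right child.
        Visit plum.
      At sage: no right child.
      Visit sage.
    Visit elm.
  Visit reed.
Visit aster.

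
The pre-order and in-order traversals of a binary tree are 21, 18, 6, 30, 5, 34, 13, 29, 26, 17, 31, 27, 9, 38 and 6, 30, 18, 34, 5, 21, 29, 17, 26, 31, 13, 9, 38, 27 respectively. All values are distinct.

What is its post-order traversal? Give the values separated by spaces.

The first element of pre-order is the root; it splits in-order into left and right subtrees.
Root 21: left subtree has 5 nodes {6, 30, 18, 34, 5}, right has 8 {29, 17, 26, 31, 13, 9, 38, 27}.
  Root 18: left subtree has 2 nodes {6, 30}, right has 2 {34, 5}.
    Root 6: left subtree has 0 nodes { }, right has 1 {30}.
    Root 5: left subtree has 1 node {34}, right has 0 { }.
  Root 13: left subtree has 4 nodes {29, 17, 26, 31}, right has 3 {9, 38, 27}.
    Root 29: left subtree has 0 nodes { }, right has 3 {17, 26, 31}.
      Root 26: left subtree has 1 node {17}, right has 1 {31}.
    Root 27: left subtree has 2 nodes {9, 38}, right has 0 { }.
      Root 9: left subtree has 0 nodes { }, right has 1 {38}.

30 6 34 5 18 17 31 26 29 38 9 27 13 21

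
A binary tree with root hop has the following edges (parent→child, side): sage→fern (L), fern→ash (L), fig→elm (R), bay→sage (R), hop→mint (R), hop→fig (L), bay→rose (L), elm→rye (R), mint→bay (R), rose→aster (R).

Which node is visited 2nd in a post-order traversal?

elm

Post-order visits the left subtree, then the right subtree, then the node.
At hop: go left to fig.
  At fig: no left child.
  At fig: go right to elm.
    At elm: no left child.
    At elm: go right to rye.
      rye is a leaf — visit rye.
    Visit elm.
  Visit fig.
At hop: go right to mint.
  At mint: no left child.
  At mint: go right to bay.
    At bay: go left to rose.
      At rose: no left child.
      At rose: go right to aster.
        aster is a leaf — visit aster.
      Visit rose.
    At bay: go right to sage.
      At sage: go left to fern.
        At fern: go left to ash.
          ash is a leaf — visit ash.
        At fern: no right child.
        Visit fern.
      At sage: no right child.
      Visit sage.
    Visit bay.
  Visit mint.
Visit hop.
Full post-order sequence: rye, elm, fig, aster, rose, ash, fern, sage, bay, mint, hop.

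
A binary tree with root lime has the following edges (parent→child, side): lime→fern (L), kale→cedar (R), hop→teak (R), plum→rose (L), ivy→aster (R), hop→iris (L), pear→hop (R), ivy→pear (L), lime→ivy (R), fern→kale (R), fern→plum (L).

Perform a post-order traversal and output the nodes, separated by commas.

rose, plum, cedar, kale, fern, iris, teak, hop, pear, aster, ivy, lime

Post-order visits the left subtree, then the right subtree, then the node.
At lime: go left to fern.
  At fern: go left to plum.
    At plum: go left to rose.
      rose is a leaf — visit rose.
    At plum: no right child.
    Visit plum.
  At fern: go right to kale.
    At kale: no left child.
    At kale: go right to cedar.
      cedar is a leaf — visit cedar.
    Visit kale.
  Visit fern.
At lime: go right to ivy.
  At ivy: go left to pear.
    At pear: no left child.
    At pear: go right to hop.
      At hop: go left to iris.
        iris is a leaf — visit iris.
      At hop: go right to teak.
        teak is a leaf — visit teak.
      Visit hop.
    Visit pear.
  At ivy: go right to aster.
    aster is a leaf — visit aster.
  Visit ivy.
Visit lime.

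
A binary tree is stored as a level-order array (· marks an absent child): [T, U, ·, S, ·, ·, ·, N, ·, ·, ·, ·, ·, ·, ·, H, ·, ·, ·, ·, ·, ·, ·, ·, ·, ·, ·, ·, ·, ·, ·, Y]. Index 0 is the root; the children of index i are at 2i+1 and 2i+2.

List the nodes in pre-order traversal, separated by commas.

Pre-order visits the node, then its left subtree, then its right subtree.
Visit T.
At T: go left to U.
  Visit U.
  At U: go left to S.
    Visit S.
    At S: go left to N.
      Visit N.
      At N: go left to H.
        Visit H.
        At H: go left to Y.
          Y is a leaf — visit Y.
        At H: no right child.
      At N: no right child.
    At S: no right child.
  At U: no right child.
At T: no right child.

T, U, S, N, H, Y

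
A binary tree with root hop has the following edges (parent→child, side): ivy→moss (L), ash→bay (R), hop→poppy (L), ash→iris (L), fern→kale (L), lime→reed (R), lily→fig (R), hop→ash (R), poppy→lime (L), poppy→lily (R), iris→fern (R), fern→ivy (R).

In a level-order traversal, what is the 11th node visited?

kale

Level-order visits nodes level by level from the root, left to right within each level.
Level 0: hop
Level 1: poppy, ash
Level 2: lime, lily, iris, bay
Level 3: reed, fig, fern
Level 4: kale, ivy
Level 5: moss
Full level-order sequence: hop, poppy, ash, lime, lily, iris, bay, reed, fig, fern, kale, ivy, moss.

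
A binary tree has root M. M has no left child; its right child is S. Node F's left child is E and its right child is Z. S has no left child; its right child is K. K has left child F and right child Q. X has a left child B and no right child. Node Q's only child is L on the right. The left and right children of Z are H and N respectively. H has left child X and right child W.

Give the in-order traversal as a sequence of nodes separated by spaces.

In-order visits the left subtree, then the node, then the right subtree.
At M: no left child.
Visit M.
At M: go right to S.
  At S: no left child.
  Visit S.
  At S: go right to K.
    At K: go left to F.
      At F: go left to E.
        E is a leaf — visit E.
      Visit F.
      At F: go right to Z.
        At Z: go left to H.
          At H: go left to X.
            At X: go left to B.
              B is a leaf — visit B.
            Visit X.
            At X: no right child.
          Visit H.
          At H: go right to W.
            W is a leaf — visit W.
        Visit Z.
        At Z: go right to N.
          N is a leaf — visit N.
    Visit K.
    At K: go right to Q.
      At Q: no left child.
      Visit Q.
      At Q: go right to L.
        L is a leaf — visit L.

M S E F B X H W Z N K Q L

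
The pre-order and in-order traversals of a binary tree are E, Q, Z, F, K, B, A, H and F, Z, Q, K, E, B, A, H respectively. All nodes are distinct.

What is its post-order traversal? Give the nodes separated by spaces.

F Z K Q H A B E

The first element of pre-order is the root; it splits in-order into left and right subtrees.
Root E: left subtree has 4 nodes {F, Z, Q, K}, right has 3 {B, A, H}.
  Root Q: left subtree has 2 nodes {F, Z}, right has 1 {K}.
    Root Z: left subtree has 1 node {F}, right has 0 { }.
  Root B: left subtree has 0 nodes { }, right has 2 {A, H}.
    Root A: left subtree has 0 nodes { }, right has 1 {H}.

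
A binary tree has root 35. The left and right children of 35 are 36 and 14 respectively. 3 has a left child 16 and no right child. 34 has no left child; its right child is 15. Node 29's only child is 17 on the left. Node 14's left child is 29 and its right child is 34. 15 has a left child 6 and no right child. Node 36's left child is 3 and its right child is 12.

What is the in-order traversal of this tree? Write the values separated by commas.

In-order visits the left subtree, then the node, then the right subtree.
At 35: go left to 36.
  At 36: go left to 3.
    At 3: go left to 16.
      16 is a leaf — visit 16.
    Visit 3.
    At 3: no right child.
  Visit 36.
  At 36: go right to 12.
    12 is a leaf — visit 12.
Visit 35.
At 35: go right to 14.
  At 14: go left to 29.
    At 29: go left to 17.
      17 is a leaf — visit 17.
    Visit 29.
    At 29: no right child.
  Visit 14.
  At 14: go right to 34.
    At 34: no left child.
    Visit 34.
    At 34: go right to 15.
      At 15: go left to 6.
        6 is a leaf — visit 6.
      Visit 15.
      At 15: no right child.

16, 3, 36, 12, 35, 17, 29, 14, 34, 6, 15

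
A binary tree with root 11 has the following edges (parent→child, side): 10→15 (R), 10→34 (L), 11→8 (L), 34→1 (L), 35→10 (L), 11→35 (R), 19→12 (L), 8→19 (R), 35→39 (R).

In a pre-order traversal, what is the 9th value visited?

15

Pre-order visits the node, then its left subtree, then its right subtree.
Visit 11.
At 11: go left to 8.
  Visit 8.
  At 8: no left child.
  At 8: go right to 19.
    Visit 19.
    At 19: go left to 12.
      12 is a leaf — visit 12.
    At 19: no right child.
At 11: go right to 35.
  Visit 35.
  At 35: go left to 10.
    Visit 10.
    At 10: go left to 34.
      Visit 34.
      At 34: go left to 1.
        1 is a leaf — visit 1.
      At 34: no right child.
    At 10: go right to 15.
      15 is a leaf — visit 15.
  At 35: go right to 39.
    39 is a leaf — visit 39.
Full pre-order sequence: 11, 8, 19, 12, 35, 10, 34, 1, 15, 39.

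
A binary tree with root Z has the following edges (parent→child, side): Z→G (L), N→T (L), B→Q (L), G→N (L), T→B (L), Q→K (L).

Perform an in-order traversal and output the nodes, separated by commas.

In-order visits the left subtree, then the node, then the right subtree.
At Z: go left to G.
  At G: go left to N.
    At N: go left to T.
      At T: go left to B.
        At B: go left to Q.
          At Q: go left to K.
            K is a leaf — visit K.
          Visit Q.
          At Q: no right child.
        Visit B.
        At B: no right child.
      Visit T.
      At T: no right child.
    Visit N.
    At N: no right child.
  Visit G.
  At G: no right child.
Visit Z.
At Z: no right child.

K, Q, B, T, N, G, Z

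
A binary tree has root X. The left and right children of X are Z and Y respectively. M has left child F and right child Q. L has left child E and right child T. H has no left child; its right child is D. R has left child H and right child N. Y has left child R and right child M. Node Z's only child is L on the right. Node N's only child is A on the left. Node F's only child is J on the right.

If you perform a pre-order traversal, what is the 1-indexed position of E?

4

Pre-order visits the node, then its left subtree, then its right subtree.
Visit X.
At X: go left to Z.
  Visit Z.
  At Z: no left child.
  At Z: go right to L.
    Visit L.
    At L: go left to E.
      E is a leaf — visit E.
    At L: go right to T.
      T is a leaf — visit T.
At X: go right to Y.
  Visit Y.
  At Y: go left to R.
    Visit R.
    At R: go left to H.
      Visit H.
      At H: no left child.
      At H: go right to D.
        D is a leaf — visit D.
    At R: go right to N.
      Visit N.
      At N: go left to A.
        A is a leaf — visit A.
      At N: no right child.
  At Y: go right to M.
    Visit M.
    At M: go left to F.
      Visit F.
      At F: no left child.
      At F: go right to J.
        J is a leaf — visit J.
    At M: go right to Q.
      Q is a leaf — visit Q.
Full pre-order sequence: X, Z, L, E, T, Y, R, H, D, N, A, M, F, J, Q.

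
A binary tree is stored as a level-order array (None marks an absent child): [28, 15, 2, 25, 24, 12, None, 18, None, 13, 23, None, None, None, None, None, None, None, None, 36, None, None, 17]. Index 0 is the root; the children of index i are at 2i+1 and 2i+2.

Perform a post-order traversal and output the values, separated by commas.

18, 25, 36, 13, 17, 23, 24, 15, 12, 2, 28

Post-order visits the left subtree, then the right subtree, then the node.
At 28: go left to 15.
  At 15: go left to 25.
    At 25: go left to 18.
      18 is a leaf — visit 18.
    At 25: no right child.
    Visit 25.
  At 15: go right to 24.
    At 24: go left to 13.
      At 13: go left to 36.
        36 is a leaf — visit 36.
      At 13: no right child.
      Visit 13.
    At 24: go right to 23.
      At 23: no left child.
      At 23: go right to 17.
        17 is a leaf — visit 17.
      Visit 23.
    Visit 24.
  Visit 15.
At 28: go right to 2.
  At 2: go left to 12.
    12 is a leaf — visit 12.
  At 2: no right child.
  Visit 2.
Visit 28.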